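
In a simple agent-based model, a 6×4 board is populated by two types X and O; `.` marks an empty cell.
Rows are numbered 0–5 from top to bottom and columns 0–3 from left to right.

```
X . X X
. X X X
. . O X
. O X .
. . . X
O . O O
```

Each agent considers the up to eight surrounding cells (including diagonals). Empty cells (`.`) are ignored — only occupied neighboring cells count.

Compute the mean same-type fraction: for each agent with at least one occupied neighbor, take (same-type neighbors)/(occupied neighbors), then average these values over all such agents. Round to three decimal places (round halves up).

Row 0: (0,0)X 1/1 · (0,2)X 4/4 · (0,3)X 3/3
Row 1: (1,1)X 3/4 · (1,2)X 5/6 · (1,3)X 4/5
Row 2: (2,2)O 1/6 · (2,3)X 3/4
Row 3: (3,1)O 1/2 · (3,2)X 2/4
Row 4: (4,3)X 1/3
Row 5: (5,0)O — no occupied neighbors · (5,2)O 1/2 · (5,3)O 1/2
Sum over 13 agents: 1/1 + 4/4 + 3/3 + 3/4 + 5/6 + 4/5 + 1/6 + 3/4 + 1/2 + 2/4 + 1/3 + 1/2 + 1/2 = 259/30; mean = 259/30 ÷ 13 = 259/390 = 0.664102… → 0.664.

0.664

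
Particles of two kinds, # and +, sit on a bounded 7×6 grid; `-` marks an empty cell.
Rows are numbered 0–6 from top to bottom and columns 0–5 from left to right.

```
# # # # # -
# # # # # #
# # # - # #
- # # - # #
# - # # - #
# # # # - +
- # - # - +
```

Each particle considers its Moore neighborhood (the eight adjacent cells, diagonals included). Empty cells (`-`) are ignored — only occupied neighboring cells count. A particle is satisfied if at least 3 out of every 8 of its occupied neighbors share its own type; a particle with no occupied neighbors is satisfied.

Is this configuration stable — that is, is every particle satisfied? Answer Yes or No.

Yes

Row 0: (0,0)# 3/3 ✓ · (0,1)# 5/5 ✓ · (0,2)# 5/5 ✓ · (0,3)# 5/5 ✓ · (0,4)# 4/4 ✓
Row 1: (1,0)# 5/5 ✓ · (1,1)# 8/8 ✓ · (1,2)# 7/7 ✓ · (1,3)# 7/7 ✓ · (1,4)# 6/6 ✓ · (1,5)# 4/4 ✓
Row 2: (2,0)# 4/4 ✓ · (2,1)# 7/7 ✓ · (2,2)# 6/6 ✓ · (2,4)# 6/6 ✓ · (2,5)# 5/5 ✓
Row 3: (3,1)# 6/6 ✓ · (3,2)# 5/5 ✓ · (3,4)# 5/5 ✓ · (3,5)# 4/4 ✓
Row 4: (4,0)# 3/3 ✓ · (4,2)# 6/6 ✓ · (4,3)# 5/5 ✓ · (4,5)# 2/3 ✓
Row 5: (5,0)# 3/3 ✓ · (5,1)# 5/5 ✓ · (5,2)# 6/6 ✓ · (5,3)# 4/4 ✓ · (5,5)+ 1/2 ✓
Row 6: (6,1)# 3/3 ✓ · (6,3)# 2/2 ✓ · (6,5)+ 1/1 ✓
All meet the threshold, so the configuration is stable.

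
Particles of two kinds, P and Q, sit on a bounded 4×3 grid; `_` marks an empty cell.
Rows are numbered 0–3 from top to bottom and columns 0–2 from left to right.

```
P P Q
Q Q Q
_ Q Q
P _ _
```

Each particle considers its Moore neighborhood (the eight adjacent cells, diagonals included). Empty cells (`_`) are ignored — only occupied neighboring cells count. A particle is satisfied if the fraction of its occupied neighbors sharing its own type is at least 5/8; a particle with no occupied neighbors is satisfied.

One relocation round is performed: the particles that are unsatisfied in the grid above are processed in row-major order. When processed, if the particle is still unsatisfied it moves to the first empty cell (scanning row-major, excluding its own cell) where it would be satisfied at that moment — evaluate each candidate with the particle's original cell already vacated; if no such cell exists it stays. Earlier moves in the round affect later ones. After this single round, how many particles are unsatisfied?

3

Initially unsatisfied (in order): (0,0), (0,1), (1,0), (3,0).
  (0,0): no empty cell satisfies it; stays.
  (0,1): no empty cell satisfies it; stays.
  (1,0) → (2,0).
  (3,0): no empty cell satisfies it; stays.
Resulting grid:
P P Q
_ Q Q
Q Q Q
P _ _
Unsatisfied now: (0,0), (0,1), (3,0).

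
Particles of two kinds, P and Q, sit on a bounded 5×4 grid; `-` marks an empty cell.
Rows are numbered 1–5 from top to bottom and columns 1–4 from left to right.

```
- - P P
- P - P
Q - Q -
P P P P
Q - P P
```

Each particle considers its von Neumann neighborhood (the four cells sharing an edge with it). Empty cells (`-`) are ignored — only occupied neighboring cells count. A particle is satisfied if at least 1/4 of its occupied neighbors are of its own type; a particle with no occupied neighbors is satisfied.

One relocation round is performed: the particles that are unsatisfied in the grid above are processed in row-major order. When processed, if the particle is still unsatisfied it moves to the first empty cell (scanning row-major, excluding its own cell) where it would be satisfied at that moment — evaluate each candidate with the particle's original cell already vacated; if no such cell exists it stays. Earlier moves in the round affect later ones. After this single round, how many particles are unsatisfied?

Initially unsatisfied (in order): (3,1), (3,3), (5,1).
  (3,1) → (1,1).
  (3,3) → (1,2).
  (5,1) → (2,1).
Resulting grid:
Q Q P P
Q P - P
- - - -
P P P P
- - P P
Unsatisfied now: (2,2).

1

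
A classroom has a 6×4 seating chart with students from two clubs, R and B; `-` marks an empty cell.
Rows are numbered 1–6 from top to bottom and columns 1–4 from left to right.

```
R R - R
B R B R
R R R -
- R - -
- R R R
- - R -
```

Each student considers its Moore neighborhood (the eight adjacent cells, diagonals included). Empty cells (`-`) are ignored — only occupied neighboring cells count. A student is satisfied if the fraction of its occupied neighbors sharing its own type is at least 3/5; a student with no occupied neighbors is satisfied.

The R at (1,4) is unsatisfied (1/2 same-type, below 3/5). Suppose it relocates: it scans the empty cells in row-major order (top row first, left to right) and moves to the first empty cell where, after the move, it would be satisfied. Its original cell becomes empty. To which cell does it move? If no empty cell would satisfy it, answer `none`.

(1,3)

Vacating (1,4). Empty cells in order:
  (1,3): 3/4 same-type → satisfied — stop here.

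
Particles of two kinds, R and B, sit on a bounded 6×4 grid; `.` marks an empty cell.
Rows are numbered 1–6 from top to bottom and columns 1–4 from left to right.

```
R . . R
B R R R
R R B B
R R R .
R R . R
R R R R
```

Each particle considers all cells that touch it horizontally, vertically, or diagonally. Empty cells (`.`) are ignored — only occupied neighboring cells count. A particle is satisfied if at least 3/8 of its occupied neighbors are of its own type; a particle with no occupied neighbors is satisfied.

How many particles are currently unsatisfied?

3

(1,1)R 1/2 satisfied
(1,4)R 2/2 satisfied
(2,1)B 0/4 not
(2,2)R 4/6 satisfied
(2,3)R 4/6 satisfied
(2,4)R 2/4 satisfied
(3,1)R 4/5 satisfied
(3,2)R 6/8 satisfied
(3,3)B 1/7 not
(3,4)B 1/4 not
(4,1)R 5/5 satisfied
(4,2)R 6/7 satisfied
(4,3)R 4/6 satisfied
(5,1)R 5/5 satisfied
(5,2)R 7/7 satisfied
(5,4)R 3/3 satisfied
(6,1)R 3/3 satisfied
(6,2)R 4/4 satisfied
(6,3)R 4/4 satisfied
(6,4)R 2/2 satisfied
Unsatisfied: (2,1), (3,3), (3,4) — 3 in total.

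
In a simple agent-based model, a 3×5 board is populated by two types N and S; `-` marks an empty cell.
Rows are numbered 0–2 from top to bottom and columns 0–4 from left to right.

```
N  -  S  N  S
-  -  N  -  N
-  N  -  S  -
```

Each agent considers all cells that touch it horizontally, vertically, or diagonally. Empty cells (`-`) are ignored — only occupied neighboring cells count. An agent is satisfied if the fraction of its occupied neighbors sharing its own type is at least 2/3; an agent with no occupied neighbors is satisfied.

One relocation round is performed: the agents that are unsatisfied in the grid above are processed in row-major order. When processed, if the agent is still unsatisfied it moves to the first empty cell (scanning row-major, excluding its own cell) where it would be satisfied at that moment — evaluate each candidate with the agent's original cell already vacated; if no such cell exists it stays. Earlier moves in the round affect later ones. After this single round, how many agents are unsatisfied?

Initially unsatisfied (in order): (0,2), (0,3), (0,4), (1,2), (1,4), (2,3).
  (0,2): no empty cell satisfies it; stays.
  (0,3) → (0,1).
  (0,4): no empty cell satisfies it; stays.
  (1,2) → (1,0).
  (1,4) → (1,1).
  (2,3): now satisfied by earlier moves; stays.
Resulting grid:
N N S - S
N N - - -
- N - S -
Unsatisfied now: (0,2).

1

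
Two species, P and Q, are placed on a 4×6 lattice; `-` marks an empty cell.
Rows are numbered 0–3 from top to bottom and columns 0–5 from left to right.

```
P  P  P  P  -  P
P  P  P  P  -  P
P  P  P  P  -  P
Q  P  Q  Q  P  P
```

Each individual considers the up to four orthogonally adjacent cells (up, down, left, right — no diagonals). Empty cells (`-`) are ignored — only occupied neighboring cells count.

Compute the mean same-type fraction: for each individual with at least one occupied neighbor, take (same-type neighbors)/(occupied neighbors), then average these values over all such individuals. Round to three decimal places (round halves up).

0.790

(0,0)P 2/2
(0,1)P 3/3
(0,2)P 3/3
(0,3)P 2/2
(0,5)P 1/1
(1,0)P 3/3
(1,1)P 4/4
(1,2)P 4/4
(1,3)P 3/3
(1,5)P 2/2
(2,0)P 2/3
(2,1)P 4/4
(2,2)P 3/4
(2,3)P 2/3
(2,5)P 2/2
(3,0)Q 0/2
(3,1)P 1/3
(3,2)Q 1/3
(3,3)Q 1/3
(3,4)P 1/2
(3,5)P 2/2
Sum over 21 individuals: 2/2 + 3/3 + 3/3 + 2/2 + 1/1 + 3/3 + 4/4 + 4/4 + 3/3 + 2/2 + 2/3 + 4/4 + 3/4 + 2/3 + 2/2 + 0/2 + 1/3 + 1/3 + 1/3 + 1/2 + 2/2 = 199/12; mean = 199/12 ÷ 21 = 199/252 = 0.789682… → 0.790.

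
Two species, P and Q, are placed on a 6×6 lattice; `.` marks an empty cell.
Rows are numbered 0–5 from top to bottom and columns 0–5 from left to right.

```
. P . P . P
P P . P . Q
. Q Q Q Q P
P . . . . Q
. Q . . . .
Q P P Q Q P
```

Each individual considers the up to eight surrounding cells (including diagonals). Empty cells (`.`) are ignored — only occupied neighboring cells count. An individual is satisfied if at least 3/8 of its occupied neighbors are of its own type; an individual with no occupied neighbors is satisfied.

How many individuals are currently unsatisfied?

Row 0: (0,1)P 2/2 ✓ · (0,3)P 1/1 ✓ · (0,5)P 0/1 ✗
Row 1: (1,0)P 2/3 ✓ · (1,1)P 2/4 ✓ · (1,3)P 1/4 ✗ · (1,5)Q 1/3 ✗
Row 2: (2,1)Q 1/4 ✗ · (2,2)Q 2/4 ✓ · (2,3)Q 2/3 ✓ · (2,4)Q 3/5 ✓ · (2,5)P 0/3 ✗
Row 3: (3,0)P 0/2 ✗ · (3,5)Q 1/2 ✓
Row 4: (4,1)Q 1/4 ✗
Row 5: (5,0)Q 1/2 ✓ · (5,1)P 1/3 ✗ · (5,2)P 1/3 ✗ · (5,3)Q 1/2 ✓ · (5,4)Q 1/2 ✓ · (5,5)P 0/1 ✗
Unsatisfied: (0,5), (1,3), (1,5), (2,1), (2,5), (3,0), (4,1), (5,1), (5,2), (5,5) — 10 in total.

10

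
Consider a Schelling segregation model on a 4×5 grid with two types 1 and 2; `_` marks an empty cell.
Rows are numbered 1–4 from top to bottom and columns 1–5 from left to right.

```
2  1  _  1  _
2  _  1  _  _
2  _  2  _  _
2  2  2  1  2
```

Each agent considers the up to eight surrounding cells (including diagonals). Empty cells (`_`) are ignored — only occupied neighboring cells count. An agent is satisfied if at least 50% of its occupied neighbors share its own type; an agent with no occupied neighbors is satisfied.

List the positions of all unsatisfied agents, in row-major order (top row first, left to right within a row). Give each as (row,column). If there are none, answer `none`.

Row 1: (1,1)2 1/2 ✓ · (1,2)1 1/3 ✗ · (1,4)1 1/1 ✓
Row 2: (2,1)2 2/3 ✓ · (2,3)1 2/3 ✓
Row 3: (3,1)2 3/3 ✓ · (3,3)2 2/4 ✓
Row 4: (4,1)2 2/2 ✓ · (4,2)2 4/4 ✓ · (4,3)2 2/3 ✓ · (4,4)1 0/3 ✗ · (4,5)2 0/1 ✗

(1,2), (4,4), (4,5)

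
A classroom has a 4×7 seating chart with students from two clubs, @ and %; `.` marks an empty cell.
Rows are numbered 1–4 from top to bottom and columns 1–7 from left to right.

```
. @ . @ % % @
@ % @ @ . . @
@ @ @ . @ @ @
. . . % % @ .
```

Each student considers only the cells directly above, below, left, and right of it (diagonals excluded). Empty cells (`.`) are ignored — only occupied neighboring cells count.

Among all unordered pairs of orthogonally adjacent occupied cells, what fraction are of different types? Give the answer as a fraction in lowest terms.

Scan each occupied cell's neighbors to the right and below so each pair is counted once.
Row 1: @(1,2)–%(2,2)≠ @(1,4)–%(1,5)≠ @(1,4)–@(2,4)= %(1,5)–%(1,6)= %(1,6)–@(1,7)≠ @(1,7)–@(2,7)=  → 3/6 unlike.
Row 2: @(2,1)–%(2,2)≠ @(2,1)–@(3,1)= %(2,2)–@(2,3)≠ %(2,2)–@(3,2)≠ @(2,3)–@(2,4)= @(2,3)–@(3,3)= @(2,7)–@(3,7)=  → 3/7 unlike.
Row 3: @(3,1)–@(3,2)= @(3,2)–@(3,3)= @(3,5)–@(3,6)= @(3,5)–%(4,5)≠ @(3,6)–@(3,7)= @(3,6)–@(4,6)=  → 1/6 unlike.
Row 4: %(4,4)–%(4,5)= %(4,5)–@(4,6)≠  → 1/2 unlike.
Total adjacent occupied pairs: 21; unlike-type pairs: 8.
8/21 is already in lowest terms.

8/21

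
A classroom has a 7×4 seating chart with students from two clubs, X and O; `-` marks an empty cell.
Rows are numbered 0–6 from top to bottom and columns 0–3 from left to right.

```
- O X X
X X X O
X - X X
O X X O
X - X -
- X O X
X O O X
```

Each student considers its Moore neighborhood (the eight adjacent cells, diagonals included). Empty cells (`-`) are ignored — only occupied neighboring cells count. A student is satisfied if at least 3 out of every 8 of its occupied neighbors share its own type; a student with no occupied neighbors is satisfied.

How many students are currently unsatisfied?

(0,1)O 0/4 ✗
(0,2)X 3/5 ✓
(0,3)X 2/3 ✓
(1,0)X 2/3 ✓
(1,1)X 5/6 ✓
(1,2)X 5/7 ✓
(1,3)O 0/5 ✗
(2,0)X 3/4 ✓
(2,2)X 5/7 ✓
(2,3)X 3/5 ✓
(3,0)O 0/3 ✗
(3,1)X 5/6 ✓
(3,2)X 4/5 ✓
(3,3)O 0/4 ✗
(4,0)X 2/3 ✓
(4,2)X 4/6 ✓
(5,1)X 3/6 ✓
(5,2)O 2/6 ✗
(5,3)X 2/4 ✓
(6,0)X 1/2 ✓
(6,1)O 2/4 ✓
(6,2)O 2/5 ✓
(6,3)X 1/3 ✗
Unsatisfied: (0,1), (1,3), (3,0), (3,3), (5,2), (6,3) — 6 in total.

6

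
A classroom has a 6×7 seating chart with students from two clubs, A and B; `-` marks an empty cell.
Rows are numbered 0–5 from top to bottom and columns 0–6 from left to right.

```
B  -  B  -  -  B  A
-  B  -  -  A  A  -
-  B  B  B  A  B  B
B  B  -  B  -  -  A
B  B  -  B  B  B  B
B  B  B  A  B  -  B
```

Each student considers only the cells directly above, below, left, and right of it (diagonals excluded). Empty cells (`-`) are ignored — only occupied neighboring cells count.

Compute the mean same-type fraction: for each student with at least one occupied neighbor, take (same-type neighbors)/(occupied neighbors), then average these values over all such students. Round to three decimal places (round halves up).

(0,0)B — no occupied neighbors
(0,2)B — no occupied neighbors
(0,5)B 0/2
(0,6)A 0/1
(1,1)B 1/1
(1,4)A 2/2
(1,5)A 1/3
(2,1)B 3/3
(2,2)B 2/2
(2,3)B 2/3
(2,4)A 1/3
(2,5)B 1/3
(2,6)B 1/2
(3,0)B 2/2
(3,1)B 3/3
(3,3)B 2/2
(3,6)A 0/2
(4,0)B 3/3
(4,1)B 3/3
(4,3)B 2/3
(4,4)B 3/3
(4,5)B 2/2
(4,6)B 2/3
(5,0)B 2/2
(5,1)B 3/3
(5,2)B 1/2
(5,3)A 0/3
(5,4)B 1/2
(5,6)B 1/1
Sum over 27 students: 0/2 + 0/1 + 1/1 + 2/2 + 1/3 + 3/3 + 2/2 + 2/3 + 1/3 + 1/3 + 1/2 + 2/2 + 3/3 + 2/2 + 0/2 + 3/3 + 3/3 + 2/3 + 3/3 + 2/2 + 2/3 + 2/2 + 3/3 + 1/2 + 0/3 + 1/2 + 1/1 = 37/2; mean = 37/2 ÷ 27 = 37/54 = 0.685185… → 0.685.

0.685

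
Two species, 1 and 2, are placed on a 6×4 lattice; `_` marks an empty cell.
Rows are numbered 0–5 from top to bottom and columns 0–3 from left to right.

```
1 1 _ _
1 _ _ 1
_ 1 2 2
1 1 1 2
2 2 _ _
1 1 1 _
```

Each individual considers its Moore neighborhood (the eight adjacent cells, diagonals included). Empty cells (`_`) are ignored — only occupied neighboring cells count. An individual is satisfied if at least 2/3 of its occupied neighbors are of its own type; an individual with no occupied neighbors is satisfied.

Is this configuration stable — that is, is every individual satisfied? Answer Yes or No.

No

(0,0)1 2/2 ok
(0,1)1 2/2 ok
(1,0)1 3/3 ok
(1,3)1 0/2 unhappy
(2,1)1 4/5 ok
(2,2)2 2/6 unhappy
(2,3)2 2/4 unhappy
(3,0)1 2/4 unhappy
(3,1)1 3/6 unhappy
(3,2)1 2/6 unhappy
(3,3)2 2/3 ok
(4,0)2 1/5 unhappy
(4,1)2 1/7 unhappy
(5,0)1 1/3 unhappy
(5,1)1 2/4 unhappy
(5,2)1 1/2 unhappy
For instance (1,3) has only 0/2 same-type neighbors, below 2/3.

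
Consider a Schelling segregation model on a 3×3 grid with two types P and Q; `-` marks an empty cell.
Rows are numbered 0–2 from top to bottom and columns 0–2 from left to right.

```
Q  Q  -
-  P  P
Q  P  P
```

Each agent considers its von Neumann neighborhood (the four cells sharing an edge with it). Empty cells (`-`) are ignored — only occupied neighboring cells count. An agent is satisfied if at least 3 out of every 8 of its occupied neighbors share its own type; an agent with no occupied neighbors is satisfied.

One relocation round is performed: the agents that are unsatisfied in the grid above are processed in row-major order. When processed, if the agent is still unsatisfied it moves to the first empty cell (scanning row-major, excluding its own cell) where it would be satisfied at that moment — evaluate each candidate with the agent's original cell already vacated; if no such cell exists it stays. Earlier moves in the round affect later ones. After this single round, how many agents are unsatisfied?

0

Initially unsatisfied (in order): (2,0).
  (2,0) → (0,2).
Resulting grid:
Q Q Q
- P P
- P P
All satisfied now.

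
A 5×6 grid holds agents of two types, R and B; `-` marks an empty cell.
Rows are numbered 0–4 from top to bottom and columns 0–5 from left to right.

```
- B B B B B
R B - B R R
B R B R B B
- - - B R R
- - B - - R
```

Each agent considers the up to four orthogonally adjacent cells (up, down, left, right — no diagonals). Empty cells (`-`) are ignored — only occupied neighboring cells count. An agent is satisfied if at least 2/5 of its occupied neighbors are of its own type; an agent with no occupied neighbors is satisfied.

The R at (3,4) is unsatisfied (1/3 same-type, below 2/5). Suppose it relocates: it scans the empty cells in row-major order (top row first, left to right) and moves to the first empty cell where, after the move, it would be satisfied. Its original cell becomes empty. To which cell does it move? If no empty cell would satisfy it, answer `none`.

(0,0)

Vacating (3,4). Empty cells in order:
  (0,0): 1/2 same-type → satisfied — stop here.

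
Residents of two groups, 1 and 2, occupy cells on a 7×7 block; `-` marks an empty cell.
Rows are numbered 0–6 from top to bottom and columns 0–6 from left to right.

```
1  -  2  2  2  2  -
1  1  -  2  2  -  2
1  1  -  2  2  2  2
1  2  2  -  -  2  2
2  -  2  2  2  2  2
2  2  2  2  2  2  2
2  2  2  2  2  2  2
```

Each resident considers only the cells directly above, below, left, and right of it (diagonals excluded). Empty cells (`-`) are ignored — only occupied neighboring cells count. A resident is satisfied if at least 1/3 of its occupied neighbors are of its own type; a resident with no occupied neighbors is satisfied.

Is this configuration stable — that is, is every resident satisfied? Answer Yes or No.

Yes

(0,0)1 1/1 ok
(0,2)2 1/1 ok
(0,3)2 3/3 ok
(0,4)2 3/3 ok
(0,5)2 1/1 ok
(1,0)1 3/3 ok
(1,1)1 2/2 ok
(1,3)2 3/3 ok
(1,4)2 3/3 ok
(1,6)2 1/1 ok
(2,0)1 3/3 ok
(2,1)1 2/3 ok
(2,3)2 2/2 ok
(2,4)2 3/3 ok
(2,5)2 3/3 ok
(2,6)2 3/3 ok
(3,0)1 1/3 ok
(3,1)2 1/3 ok
(3,2)2 2/2 ok
(3,5)2 3/3 ok
(3,6)2 3/3 ok
(4,0)2 1/2 ok
(4,2)2 3/3 ok
(4,3)2 3/3 ok
(4,4)2 3/3 ok
(4,5)2 4/4 ok
(4,6)2 3/3 ok
(5,0)2 3/3 ok
(5,1)2 3/3 ok
(5,2)2 4/4 ok
(5,3)2 4/4 ok
(5,4)2 4/4 ok
(5,5)2 4/4 ok
(5,6)2 3/3 ok
(6,0)2 2/2 ok
(6,1)2 3/3 ok
(6,2)2 3/3 ok
(6,3)2 3/3 ok
(6,4)2 3/3 ok
(6,5)2 3/3 ok
(6,6)2 2/2 ok
All meet the threshold, so the configuration is stable.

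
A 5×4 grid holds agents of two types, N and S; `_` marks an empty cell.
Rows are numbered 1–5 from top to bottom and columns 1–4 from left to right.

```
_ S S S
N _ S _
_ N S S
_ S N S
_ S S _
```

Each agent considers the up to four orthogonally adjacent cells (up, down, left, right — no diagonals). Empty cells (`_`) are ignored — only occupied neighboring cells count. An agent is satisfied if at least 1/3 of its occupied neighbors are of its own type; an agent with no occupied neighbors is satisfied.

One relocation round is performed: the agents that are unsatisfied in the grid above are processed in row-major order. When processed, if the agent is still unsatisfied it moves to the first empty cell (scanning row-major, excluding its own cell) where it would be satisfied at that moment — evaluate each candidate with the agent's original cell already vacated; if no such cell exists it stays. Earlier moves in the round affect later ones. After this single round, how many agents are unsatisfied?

Initially unsatisfied (in order): (3,2), (4,3).
  (3,2) → (1,1).
  (4,3) → (2,2).
Resulting grid:
N S S S
N N S _
_ _ S S
_ S _ S
_ S S _
All satisfied now.

0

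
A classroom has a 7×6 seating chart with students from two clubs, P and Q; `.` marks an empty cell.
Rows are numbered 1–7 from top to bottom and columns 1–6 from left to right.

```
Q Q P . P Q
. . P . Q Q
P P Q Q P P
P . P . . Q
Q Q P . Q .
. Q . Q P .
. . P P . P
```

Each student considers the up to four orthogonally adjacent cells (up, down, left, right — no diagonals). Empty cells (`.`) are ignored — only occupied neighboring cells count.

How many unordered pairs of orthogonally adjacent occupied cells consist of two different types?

Scan each occupied cell's neighbors to the right and below so each pair is counted once.
From row 1: 3 unlike of 6 pairs (running 3/6).
From row 2: 3 unlike of 4 pairs (running 6/10).
From row 3: 4 unlike of 8 pairs (running 10/18).
From row 4: 1 unlike of 2 pairs (running 11/20).
From row 5: 2 unlike of 4 pairs (running 13/24).
From row 6: 2 unlike of 2 pairs (running 15/26).
From row 7: 0 unlike of 1 pairs (running 15/27).
Total adjacent occupied pairs: 27; unlike-type pairs: 15.

15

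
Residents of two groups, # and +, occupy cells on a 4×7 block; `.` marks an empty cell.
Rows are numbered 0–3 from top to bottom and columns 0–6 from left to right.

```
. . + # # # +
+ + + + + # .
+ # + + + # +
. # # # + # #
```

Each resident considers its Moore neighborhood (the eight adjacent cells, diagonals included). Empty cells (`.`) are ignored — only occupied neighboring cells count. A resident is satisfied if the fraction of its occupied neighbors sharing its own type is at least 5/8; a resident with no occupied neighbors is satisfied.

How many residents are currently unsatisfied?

Row 0: (0,2)+ 3/4 ok · (0,3)# 1/5 unhappy · (0,4)# 3/5 unhappy · (0,5)# 2/4 unhappy · (0,6)+ 0/2 unhappy
Row 1: (1,0)+ 2/3 ok · (1,1)+ 5/6 ok · (1,2)+ 5/7 ok · (1,3)+ 6/8 ok · (1,4)+ 3/8 unhappy · (1,5)# 3/7 unhappy
Row 2: (2,0)+ 2/4 unhappy · (2,1)# 2/7 unhappy · (2,2)+ 4/8 unhappy · (2,3)+ 6/8 ok · (2,4)+ 4/8 unhappy · (2,5)# 3/7 unhappy · (2,6)+ 0/4 unhappy
Row 3: (3,1)# 2/4 unhappy · (3,2)# 3/5 unhappy · (3,3)# 1/5 unhappy · (3,4)+ 2/5 unhappy · (3,5)# 2/5 unhappy · (3,6)# 2/3 ok
Unsatisfied: (0,3), (0,4), (0,5), (0,6), (1,4), (1,5), (2,0), (2,1), (2,2), (2,4), (2,5), (2,6), (3,1), (3,2), (3,3), (3,4), (3,5) — 17 in total.

17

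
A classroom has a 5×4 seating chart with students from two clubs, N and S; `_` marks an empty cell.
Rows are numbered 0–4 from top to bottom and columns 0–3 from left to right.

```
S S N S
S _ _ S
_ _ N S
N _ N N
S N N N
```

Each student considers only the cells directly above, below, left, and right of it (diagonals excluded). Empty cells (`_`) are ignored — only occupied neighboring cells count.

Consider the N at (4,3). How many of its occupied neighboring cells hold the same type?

2

Occupied neighbors of (4,3): (3,3)=N, (4,2)=N.
Same type (N): 2 of 2.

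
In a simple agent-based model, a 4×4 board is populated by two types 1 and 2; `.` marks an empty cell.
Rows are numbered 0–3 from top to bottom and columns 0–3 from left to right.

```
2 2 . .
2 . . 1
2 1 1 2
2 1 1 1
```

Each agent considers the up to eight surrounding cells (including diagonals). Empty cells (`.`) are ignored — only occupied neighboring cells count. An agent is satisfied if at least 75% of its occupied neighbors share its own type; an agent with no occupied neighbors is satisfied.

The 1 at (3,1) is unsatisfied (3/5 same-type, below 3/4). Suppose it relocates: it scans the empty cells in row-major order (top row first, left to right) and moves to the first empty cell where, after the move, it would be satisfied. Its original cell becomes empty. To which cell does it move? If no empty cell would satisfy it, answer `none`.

(0,3)

Vacating (3,1). Empty cells in order:
  (0,2): 1/2 same-type → still unsatisfied.
  (0,3): 1/1 same-type → satisfied — stop here.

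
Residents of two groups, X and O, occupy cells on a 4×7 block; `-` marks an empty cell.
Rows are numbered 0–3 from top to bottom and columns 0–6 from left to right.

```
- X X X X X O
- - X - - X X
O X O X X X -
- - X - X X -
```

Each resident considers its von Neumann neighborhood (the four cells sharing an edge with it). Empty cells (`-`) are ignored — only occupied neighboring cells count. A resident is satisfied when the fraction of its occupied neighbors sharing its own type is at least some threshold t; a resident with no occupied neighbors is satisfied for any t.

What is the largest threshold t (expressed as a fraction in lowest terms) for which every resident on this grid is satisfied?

Row 0: (0,1)X 1/1 · (0,2)X 3/3 · (0,3)X 2/2 · (0,4)X 2/2 · (0,5)X 2/3 · (0,6)O 0/2
Row 1: (1,2)X 1/2 · (1,5)X 3/3 · (1,6)X 1/2
Row 2: (2,0)O 0/1 · (2,1)X 0/2 · (2,2)O 0/4 · (2,3)X 1/2 · (2,4)X 3/3 · (2,5)X 3/3
Row 3: (3,2)X 0/1 · (3,4)X 2/2 · (3,5)X 2/2
The smallest same-type fraction is 0/2 at (0,6), which reduces to 0/1. Any threshold above that leaves this resident unsatisfied.

0/1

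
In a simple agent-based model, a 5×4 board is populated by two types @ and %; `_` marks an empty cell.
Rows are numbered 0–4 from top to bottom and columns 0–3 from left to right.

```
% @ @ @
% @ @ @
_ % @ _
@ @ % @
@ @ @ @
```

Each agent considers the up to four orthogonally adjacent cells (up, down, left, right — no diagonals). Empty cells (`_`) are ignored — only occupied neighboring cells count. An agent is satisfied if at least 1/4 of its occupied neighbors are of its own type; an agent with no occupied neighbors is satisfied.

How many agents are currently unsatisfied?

2

Row 0: (0,0)% 1/2 satisfied · (0,1)@ 2/3 satisfied · (0,2)@ 3/3 satisfied · (0,3)@ 2/2 satisfied
Row 1: (1,0)% 1/2 satisfied · (1,1)@ 2/4 satisfied · (1,2)@ 4/4 satisfied · (1,3)@ 2/2 satisfied
Row 2: (2,1)% 0/3 not · (2,2)@ 1/3 satisfied
Row 3: (3,0)@ 2/2 satisfied · (3,1)@ 2/4 satisfied · (3,2)% 0/4 not · (3,3)@ 1/2 satisfied
Row 4: (4,0)@ 2/2 satisfied · (4,1)@ 3/3 satisfied · (4,2)@ 2/3 satisfied · (4,3)@ 2/2 satisfied
Unsatisfied: (2,1), (3,2) — 2 in total.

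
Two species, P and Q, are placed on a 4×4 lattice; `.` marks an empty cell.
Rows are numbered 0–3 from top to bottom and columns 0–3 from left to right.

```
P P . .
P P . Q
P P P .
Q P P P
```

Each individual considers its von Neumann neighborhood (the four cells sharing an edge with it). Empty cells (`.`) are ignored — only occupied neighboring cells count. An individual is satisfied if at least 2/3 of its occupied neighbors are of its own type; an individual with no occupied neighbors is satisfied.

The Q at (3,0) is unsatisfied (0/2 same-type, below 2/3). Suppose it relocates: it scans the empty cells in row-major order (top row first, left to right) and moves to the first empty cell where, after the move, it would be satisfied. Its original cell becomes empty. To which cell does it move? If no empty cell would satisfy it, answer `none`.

Vacating (3,0). Empty cells in order:
  (0,2): 0/1 same-type → still unsatisfied.
  (0,3): 1/1 same-type → satisfied — stop here.

(0,3)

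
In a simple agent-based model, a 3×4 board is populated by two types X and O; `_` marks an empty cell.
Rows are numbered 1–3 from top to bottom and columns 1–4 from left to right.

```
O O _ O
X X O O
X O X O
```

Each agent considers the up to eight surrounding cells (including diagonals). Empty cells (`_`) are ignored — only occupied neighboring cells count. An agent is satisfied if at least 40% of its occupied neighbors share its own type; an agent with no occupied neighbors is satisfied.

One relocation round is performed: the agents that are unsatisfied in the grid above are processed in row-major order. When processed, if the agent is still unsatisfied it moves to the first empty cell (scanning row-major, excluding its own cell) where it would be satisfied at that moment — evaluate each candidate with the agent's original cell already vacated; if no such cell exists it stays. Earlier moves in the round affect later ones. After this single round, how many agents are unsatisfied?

1

Initially unsatisfied (in order): (1,1), (3,2), (3,3).
  (1,1) → (1,3).
  (3,2): no empty cell satisfies it; stays.
  (3,3) → (1,1).
Resulting grid:
X O O O
X X O O
X O _ O
Unsatisfied now: (3,2).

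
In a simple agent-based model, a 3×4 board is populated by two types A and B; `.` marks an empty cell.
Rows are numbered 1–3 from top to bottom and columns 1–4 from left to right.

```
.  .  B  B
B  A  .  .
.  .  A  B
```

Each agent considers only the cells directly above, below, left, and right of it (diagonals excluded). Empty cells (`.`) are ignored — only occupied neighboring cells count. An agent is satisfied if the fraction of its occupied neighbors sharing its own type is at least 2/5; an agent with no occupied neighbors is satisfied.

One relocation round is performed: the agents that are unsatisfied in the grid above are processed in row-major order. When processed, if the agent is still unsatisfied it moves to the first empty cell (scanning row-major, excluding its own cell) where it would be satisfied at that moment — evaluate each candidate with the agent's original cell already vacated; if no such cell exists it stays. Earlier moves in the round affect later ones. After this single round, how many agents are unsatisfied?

1

Initially unsatisfied (in order): (2,1), (2,2), (3,3), (3,4).
  (2,1) → (1,1).
  (2,2): now satisfied by earlier moves; stays.
  (3,3) → (2,1).
  (3,4): now satisfied by earlier moves; stays.
Resulting grid:
B . B B
A A . .
. . . B
Unsatisfied now: (1,1).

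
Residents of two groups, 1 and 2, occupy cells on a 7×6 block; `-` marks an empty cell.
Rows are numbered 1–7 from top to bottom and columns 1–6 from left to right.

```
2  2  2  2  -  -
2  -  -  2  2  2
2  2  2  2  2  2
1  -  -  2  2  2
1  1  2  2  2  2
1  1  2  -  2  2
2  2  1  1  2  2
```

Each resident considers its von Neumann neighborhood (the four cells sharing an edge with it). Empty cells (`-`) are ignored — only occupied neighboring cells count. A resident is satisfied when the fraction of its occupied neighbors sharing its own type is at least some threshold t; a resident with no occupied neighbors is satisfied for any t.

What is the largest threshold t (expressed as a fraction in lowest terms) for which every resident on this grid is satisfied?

1/3

Row 1: (1,1)2 2/2 · (1,2)2 2/2 · (1,3)2 2/2 · (1,4)2 2/2
Row 2: (2,1)2 2/2 · (2,4)2 3/3 · (2,5)2 3/3 · (2,6)2 2/2
Row 3: (3,1)2 2/3 · (3,2)2 2/2 · (3,3)2 2/2 · (3,4)2 4/4 · (3,5)2 4/4 · (3,6)2 3/3
Row 4: (4,1)1 1/2 · (4,4)2 3/3 · (4,5)2 4/4 · (4,6)2 3/3
Row 5: (5,1)1 3/3 · (5,2)1 2/3 · (5,3)2 2/3 · (5,4)2 3/3 · (5,5)2 4/4 · (5,6)2 3/3
Row 6: (6,1)1 2/3 · (6,2)1 2/4 · (6,3)2 1/3 · (6,5)2 3/3 · (6,6)2 3/3
Row 7: (7,1)2 1/2 · (7,2)2 1/3 · (7,3)1 1/3 · (7,4)1 1/2 · (7,5)2 2/3 · (7,6)2 2/2
The smallest same-type fraction is 1/3 at (6,3), which reduces to 1/3. Any threshold above that leaves this resident unsatisfied.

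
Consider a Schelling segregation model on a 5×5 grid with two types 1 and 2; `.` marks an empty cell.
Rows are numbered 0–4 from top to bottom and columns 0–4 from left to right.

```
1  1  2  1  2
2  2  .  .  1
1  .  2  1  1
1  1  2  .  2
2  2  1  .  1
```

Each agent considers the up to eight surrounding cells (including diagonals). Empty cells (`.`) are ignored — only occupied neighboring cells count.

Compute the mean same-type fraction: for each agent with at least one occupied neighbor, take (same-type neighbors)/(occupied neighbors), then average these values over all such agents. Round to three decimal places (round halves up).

Row 0: (0,0)1 1/3 · (0,1)1 1/4 · (0,2)2 1/3 · (0,3)1 1/3 · (0,4)2 0/2
Row 1: (1,0)2 1/4 · (1,1)2 3/6 · (1,4)1 3/4
Row 2: (2,0)1 2/4 · (2,2)2 2/4 · (2,3)1 2/5 · (2,4)1 2/3
Row 3: (3,0)1 2/4 · (3,1)1 3/7 · (3,2)2 2/5 · (3,4)2 0/3
Row 4: (4,0)2 1/3 · (4,1)2 2/5 · (4,2)1 1/3 · (4,4)1 0/1
Sum over 20 agents: 1/3 + 1/4 + 1/3 + 1/3 + 0/2 + 1/4 + 3/6 + 3/4 + 2/4 + 2/4 + 2/5 + 2/3 + 2/4 + 3/7 + 2/5 + 0/3 + 1/3 + 2/5 + 1/3 + 0/1 = 3029/420; mean = 3029/420 ÷ 20 = 3029/8400 = 0.360595… → 0.361.

0.361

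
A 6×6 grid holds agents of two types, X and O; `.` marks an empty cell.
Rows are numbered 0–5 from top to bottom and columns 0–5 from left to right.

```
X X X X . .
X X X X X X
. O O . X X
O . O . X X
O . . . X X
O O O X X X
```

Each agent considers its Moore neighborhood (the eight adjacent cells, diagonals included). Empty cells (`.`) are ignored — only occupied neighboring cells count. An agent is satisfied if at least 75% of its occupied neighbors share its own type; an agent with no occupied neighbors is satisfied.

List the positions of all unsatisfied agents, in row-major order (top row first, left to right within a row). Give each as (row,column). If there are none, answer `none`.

(1,1), (1,2), (2,1), (2,2), (5,2), (5,3)

(0,0)X 3/3 satisfied
(0,1)X 5/5 satisfied
(0,2)X 5/5 satisfied
(0,3)X 4/4 satisfied
(1,0)X 3/4 satisfied
(1,1)X 5/7 not
(1,2)X 5/7 not
(1,3)X 5/6 satisfied
(1,4)X 5/5 satisfied
(1,5)X 3/3 satisfied
(2,1)O 3/6 not
(2,2)O 2/5 not
(2,4)X 6/6 satisfied
(2,5)X 5/5 satisfied
(3,0)O 2/2 satisfied
(3,2)O 2/2 satisfied
(3,4)X 5/5 satisfied
(3,5)X 5/5 satisfied
(4,0)O 3/3 satisfied
(4,4)X 6/6 satisfied
(4,5)X 5/5 satisfied
(5,0)O 2/2 satisfied
(5,1)O 3/3 satisfied
(5,2)O 1/2 not
(5,3)X 2/3 not
(5,4)X 4/4 satisfied
(5,5)X 3/3 satisfied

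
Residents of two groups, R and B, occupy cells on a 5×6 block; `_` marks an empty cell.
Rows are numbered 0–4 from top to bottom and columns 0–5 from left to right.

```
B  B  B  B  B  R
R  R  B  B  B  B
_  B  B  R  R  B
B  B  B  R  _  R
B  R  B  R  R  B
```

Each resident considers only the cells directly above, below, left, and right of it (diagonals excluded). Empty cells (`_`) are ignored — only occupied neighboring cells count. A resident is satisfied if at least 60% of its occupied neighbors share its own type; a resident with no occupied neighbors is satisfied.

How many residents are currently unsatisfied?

13

(0,0)B 1/2 ✗
(0,1)B 2/3 ✓
(0,2)B 3/3 ✓
(0,3)B 3/3 ✓
(0,4)B 2/3 ✓
(0,5)R 0/2 ✗
(1,0)R 1/2 ✗
(1,1)R 1/4 ✗
(1,2)B 3/4 ✓
(1,3)B 3/4 ✓
(1,4)B 3/4 ✓
(1,5)B 2/3 ✓
(2,1)B 2/3 ✓
(2,2)B 3/4 ✓
(2,3)R 2/4 ✗
(2,4)R 1/3 ✗
(2,5)B 1/3 ✗
(3,0)B 2/2 ✓
(3,1)B 3/4 ✓
(3,2)B 3/4 ✓
(3,3)R 2/3 ✓
(3,5)R 0/2 ✗
(4,0)B 1/2 ✗
(4,1)R 0/3 ✗
(4,2)B 1/3 ✗
(4,3)R 2/3 ✓
(4,4)R 1/2 ✗
(4,5)B 0/2 ✗
Unsatisfied: (0,0), (0,5), (1,0), (1,1), (2,3), (2,4), (2,5), (3,5), (4,0), (4,1), (4,2), (4,4), (4,5) — 13 in total.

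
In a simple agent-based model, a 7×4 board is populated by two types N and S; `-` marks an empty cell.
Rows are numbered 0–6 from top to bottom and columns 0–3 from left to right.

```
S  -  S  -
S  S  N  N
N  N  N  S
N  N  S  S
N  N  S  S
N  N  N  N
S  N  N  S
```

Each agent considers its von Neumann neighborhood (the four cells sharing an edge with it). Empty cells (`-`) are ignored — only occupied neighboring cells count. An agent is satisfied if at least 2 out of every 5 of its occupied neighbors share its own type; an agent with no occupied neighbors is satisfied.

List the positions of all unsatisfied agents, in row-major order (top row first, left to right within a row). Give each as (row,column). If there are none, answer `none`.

(0,2), (1,1), (2,3), (5,3), (6,0), (6,3)

Row 0: (0,0)S 1/1 ✓ · (0,2)S 0/1 ✗
Row 1: (1,0)S 2/3 ✓ · (1,1)S 1/3 ✗ · (1,2)N 2/4 ✓ · (1,3)N 1/2 ✓
Row 2: (2,0)N 2/3 ✓ · (2,1)N 3/4 ✓ · (2,2)N 2/4 ✓ · (2,3)S 1/3 ✗
Row 3: (3,0)N 3/3 ✓ · (3,1)N 3/4 ✓ · (3,2)S 2/4 ✓ · (3,3)S 3/3 ✓
Row 4: (4,0)N 3/3 ✓ · (4,1)N 3/4 ✓ · (4,2)S 2/4 ✓ · (4,3)S 2/3 ✓
Row 5: (5,0)N 2/3 ✓ · (5,1)N 4/4 ✓ · (5,2)N 3/4 ✓ · (5,3)N 1/3 ✗
Row 6: (6,0)S 0/2 ✗ · (6,1)N 2/3 ✓ · (6,2)N 2/3 ✓ · (6,3)S 0/2 ✗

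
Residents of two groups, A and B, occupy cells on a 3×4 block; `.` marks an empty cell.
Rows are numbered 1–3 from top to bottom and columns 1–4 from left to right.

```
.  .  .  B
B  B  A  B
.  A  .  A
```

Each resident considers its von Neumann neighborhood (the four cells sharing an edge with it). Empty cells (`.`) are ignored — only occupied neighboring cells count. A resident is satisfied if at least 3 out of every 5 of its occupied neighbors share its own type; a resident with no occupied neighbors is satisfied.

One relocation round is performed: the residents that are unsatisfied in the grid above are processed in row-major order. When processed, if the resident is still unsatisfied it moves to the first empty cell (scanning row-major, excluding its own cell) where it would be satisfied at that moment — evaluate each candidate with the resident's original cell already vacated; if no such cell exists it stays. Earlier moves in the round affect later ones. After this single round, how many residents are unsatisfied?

Initially unsatisfied (in order): (2,2), (2,3), (2,4), (3,2), (3,4).
  (2,2) → (1,1).
  (2,3) → (3,3).
  (2,4) → (1,2).
  (3,2): now satisfied by earlier moves; stays.
  (3,4): now satisfied by earlier moves; stays.
Resulting grid:
B B . B
B . . .
. A A A
All satisfied now.

0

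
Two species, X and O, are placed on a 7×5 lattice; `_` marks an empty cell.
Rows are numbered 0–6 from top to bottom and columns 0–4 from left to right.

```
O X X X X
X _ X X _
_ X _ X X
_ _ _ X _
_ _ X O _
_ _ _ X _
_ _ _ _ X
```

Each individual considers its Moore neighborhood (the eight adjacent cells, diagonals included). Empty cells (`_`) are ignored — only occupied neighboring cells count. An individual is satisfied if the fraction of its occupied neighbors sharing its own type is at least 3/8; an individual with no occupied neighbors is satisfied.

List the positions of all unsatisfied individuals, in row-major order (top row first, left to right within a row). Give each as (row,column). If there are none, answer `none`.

(0,0)O 0/2 not
(0,1)X 3/4 satisfied
(0,2)X 4/4 satisfied
(0,3)X 4/4 satisfied
(0,4)X 2/2 satisfied
(1,0)X 2/3 satisfied
(1,2)X 6/6 satisfied
(1,3)X 6/6 satisfied
(2,1)X 2/2 satisfied
(2,3)X 4/4 satisfied
(2,4)X 3/3 satisfied
(3,3)X 3/4 satisfied
(4,2)X 2/3 satisfied
(4,3)O 0/3 not
(5,3)X 2/3 satisfied
(6,4)X 1/1 satisfied

(0,0), (4,3)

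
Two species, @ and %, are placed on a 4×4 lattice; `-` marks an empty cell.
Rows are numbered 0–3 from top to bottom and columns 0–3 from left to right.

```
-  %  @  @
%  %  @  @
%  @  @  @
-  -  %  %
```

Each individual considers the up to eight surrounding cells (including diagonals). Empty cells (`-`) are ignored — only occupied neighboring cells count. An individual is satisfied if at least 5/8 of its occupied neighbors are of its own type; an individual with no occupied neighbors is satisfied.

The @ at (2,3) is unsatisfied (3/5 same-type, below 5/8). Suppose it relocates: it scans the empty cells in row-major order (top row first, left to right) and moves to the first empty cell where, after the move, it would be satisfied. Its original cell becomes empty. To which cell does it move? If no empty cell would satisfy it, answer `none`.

none

Vacating (2,3). Empty cells in order:
  (0,0): 0/3 same-type → still unsatisfied.
  (3,0): 1/2 same-type → still unsatisfied.
  (3,1): 2/4 same-type → still unsatisfied.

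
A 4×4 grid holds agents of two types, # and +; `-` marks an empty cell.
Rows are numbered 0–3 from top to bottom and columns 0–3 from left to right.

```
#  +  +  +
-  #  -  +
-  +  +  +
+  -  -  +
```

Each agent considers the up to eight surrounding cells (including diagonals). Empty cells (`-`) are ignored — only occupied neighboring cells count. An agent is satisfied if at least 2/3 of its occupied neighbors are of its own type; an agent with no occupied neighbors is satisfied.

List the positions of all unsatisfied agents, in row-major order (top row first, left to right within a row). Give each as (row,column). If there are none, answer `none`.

(0,0)# 1/2 not
(0,1)+ 1/3 not
(0,2)+ 3/4 satisfied
(0,3)+ 2/2 satisfied
(1,1)# 1/5 not
(1,3)+ 4/4 satisfied
(2,1)+ 2/3 satisfied
(2,2)+ 4/5 satisfied
(2,3)+ 3/3 satisfied
(3,0)+ 1/1 satisfied
(3,3)+ 2/2 satisfied

(0,0), (0,1), (1,1)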